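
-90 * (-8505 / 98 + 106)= -12105/7 = -1729.29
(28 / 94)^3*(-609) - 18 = -3539910/103823 = -34.10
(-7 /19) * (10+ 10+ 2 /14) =-141/19 = -7.42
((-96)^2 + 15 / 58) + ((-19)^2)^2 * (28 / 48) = 85236.84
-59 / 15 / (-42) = 59/630 = 0.09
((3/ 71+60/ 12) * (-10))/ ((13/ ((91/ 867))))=-25060/61557 = -0.41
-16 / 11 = -1.45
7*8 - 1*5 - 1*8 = 43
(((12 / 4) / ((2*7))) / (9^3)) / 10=1/34020 = 0.00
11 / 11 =1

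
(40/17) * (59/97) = 1.43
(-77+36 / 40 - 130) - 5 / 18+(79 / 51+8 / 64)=-1252787/6120 = -204.70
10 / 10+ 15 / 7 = 22/7 = 3.14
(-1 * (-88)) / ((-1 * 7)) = -88/7 = -12.57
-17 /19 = -0.89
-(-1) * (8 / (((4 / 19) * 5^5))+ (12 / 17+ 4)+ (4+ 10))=994396/53125 = 18.72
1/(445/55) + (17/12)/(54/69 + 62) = 225407/1542192 = 0.15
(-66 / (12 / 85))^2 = 874225/4 = 218556.25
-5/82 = -0.06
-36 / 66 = -0.55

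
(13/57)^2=169/3249 = 0.05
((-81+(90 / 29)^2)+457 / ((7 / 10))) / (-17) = -3423223/100079 = -34.21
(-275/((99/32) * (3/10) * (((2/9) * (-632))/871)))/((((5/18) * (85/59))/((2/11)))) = 12333360/14773 = 834.86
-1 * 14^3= -2744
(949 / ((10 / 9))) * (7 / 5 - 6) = -3928.86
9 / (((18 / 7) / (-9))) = -63/2 = -31.50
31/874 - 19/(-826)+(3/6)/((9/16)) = 1538825/1624329 = 0.95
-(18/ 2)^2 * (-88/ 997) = 7128/997 = 7.15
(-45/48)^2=225/256 = 0.88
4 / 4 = 1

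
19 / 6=3.17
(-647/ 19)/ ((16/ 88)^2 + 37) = -78287/85139 = -0.92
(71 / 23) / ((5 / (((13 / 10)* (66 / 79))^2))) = 13066911/17942875 = 0.73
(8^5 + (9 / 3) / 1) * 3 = 98313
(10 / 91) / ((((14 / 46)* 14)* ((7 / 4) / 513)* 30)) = 7866/31213 = 0.25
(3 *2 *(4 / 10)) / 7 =12/35 = 0.34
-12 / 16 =-3/4 = -0.75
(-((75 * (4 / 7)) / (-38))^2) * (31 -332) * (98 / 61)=13545000/22021 = 615.09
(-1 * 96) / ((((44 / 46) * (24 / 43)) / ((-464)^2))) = -425855488/11 = -38714135.27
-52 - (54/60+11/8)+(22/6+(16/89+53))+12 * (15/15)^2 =14.57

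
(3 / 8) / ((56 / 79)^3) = 1479117/1404928 = 1.05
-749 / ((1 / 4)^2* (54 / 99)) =-65912/3 = -21970.67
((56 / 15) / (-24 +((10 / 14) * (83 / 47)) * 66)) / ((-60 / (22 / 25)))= -50666/54826875 = 0.00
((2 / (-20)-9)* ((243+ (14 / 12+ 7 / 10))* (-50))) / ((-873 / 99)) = -3676673/291 = -12634.62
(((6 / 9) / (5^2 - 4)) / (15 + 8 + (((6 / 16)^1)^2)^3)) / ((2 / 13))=3407872/379892583 = 0.01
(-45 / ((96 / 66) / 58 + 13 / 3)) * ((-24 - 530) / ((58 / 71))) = 29205495/4171 = 7002.04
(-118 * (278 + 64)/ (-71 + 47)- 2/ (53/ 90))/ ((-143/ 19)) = -259977/1166 = -222.96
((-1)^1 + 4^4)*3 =765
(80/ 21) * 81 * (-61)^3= -490278960/7 = -70039851.43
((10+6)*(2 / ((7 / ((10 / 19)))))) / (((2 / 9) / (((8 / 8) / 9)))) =160/133 = 1.20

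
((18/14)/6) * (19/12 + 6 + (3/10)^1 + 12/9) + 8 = 399/40 = 9.98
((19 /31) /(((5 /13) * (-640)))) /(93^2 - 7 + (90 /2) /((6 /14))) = -247/867702400 = 0.00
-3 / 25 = -0.12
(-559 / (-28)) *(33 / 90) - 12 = -3931/840 = -4.68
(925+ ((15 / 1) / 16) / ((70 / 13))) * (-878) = -90977921/112 = -812302.87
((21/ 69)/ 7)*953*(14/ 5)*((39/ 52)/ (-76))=-20013/17480 = -1.14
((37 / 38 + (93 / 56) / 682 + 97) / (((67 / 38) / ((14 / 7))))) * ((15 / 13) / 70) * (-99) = -61922475/341432 = -181.36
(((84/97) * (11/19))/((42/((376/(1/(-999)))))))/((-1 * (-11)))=-751248/1843 = -407.62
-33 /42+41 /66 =-38/231 = -0.16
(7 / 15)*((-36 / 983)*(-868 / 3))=24304/4915 = 4.94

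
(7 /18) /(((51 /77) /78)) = 7007/153 = 45.80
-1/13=-0.08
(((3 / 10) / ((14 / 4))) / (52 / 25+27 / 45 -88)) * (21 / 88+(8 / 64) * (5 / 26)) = -3005/11387376 = 0.00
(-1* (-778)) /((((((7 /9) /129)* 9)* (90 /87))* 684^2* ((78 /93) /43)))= 1.52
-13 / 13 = -1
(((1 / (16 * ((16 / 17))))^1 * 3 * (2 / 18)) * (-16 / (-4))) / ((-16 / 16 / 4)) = -0.35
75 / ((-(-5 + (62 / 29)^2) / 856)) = 53992200/361 = 149562.88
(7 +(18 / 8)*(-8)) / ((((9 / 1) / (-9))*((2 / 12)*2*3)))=11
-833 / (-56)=119/8 = 14.88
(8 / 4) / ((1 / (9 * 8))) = 144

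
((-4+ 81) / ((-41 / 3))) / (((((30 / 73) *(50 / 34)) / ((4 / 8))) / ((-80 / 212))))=95557/54325 = 1.76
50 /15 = 10/3 = 3.33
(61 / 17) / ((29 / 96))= 5856/493 = 11.88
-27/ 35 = -0.77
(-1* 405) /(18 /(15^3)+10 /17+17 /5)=-2581875/25459 = -101.41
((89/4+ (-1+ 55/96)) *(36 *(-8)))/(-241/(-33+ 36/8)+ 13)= -358245/1223 = -292.92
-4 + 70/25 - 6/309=-628/515 = -1.22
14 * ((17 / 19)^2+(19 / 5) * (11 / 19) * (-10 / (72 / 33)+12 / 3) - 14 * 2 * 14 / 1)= -59508239/10830 = -5494.76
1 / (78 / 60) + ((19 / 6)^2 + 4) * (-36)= -6555/13 = -504.23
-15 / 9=-5/3 = -1.67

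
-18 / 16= -9/8 = -1.12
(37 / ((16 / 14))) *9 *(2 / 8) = 2331/32 = 72.84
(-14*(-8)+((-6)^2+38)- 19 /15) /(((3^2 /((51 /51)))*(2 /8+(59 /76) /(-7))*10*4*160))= 368543/15984000 = 0.02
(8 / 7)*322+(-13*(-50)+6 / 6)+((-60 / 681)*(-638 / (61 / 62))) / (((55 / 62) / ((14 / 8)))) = 15670757/13847 = 1131.71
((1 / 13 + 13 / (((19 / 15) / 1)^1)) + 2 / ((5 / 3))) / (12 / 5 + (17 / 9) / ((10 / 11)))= 256536/99541 = 2.58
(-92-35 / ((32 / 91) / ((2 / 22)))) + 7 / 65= -2309521/22880 = -100.94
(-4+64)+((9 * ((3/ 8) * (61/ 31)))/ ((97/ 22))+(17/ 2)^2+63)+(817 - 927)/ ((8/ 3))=1870429/12028 = 155.51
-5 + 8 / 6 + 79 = 226/3 = 75.33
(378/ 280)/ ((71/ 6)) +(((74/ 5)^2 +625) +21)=3071297/3550 = 865.15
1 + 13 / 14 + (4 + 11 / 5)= 569/70 = 8.13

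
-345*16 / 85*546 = -602784/17 = -35457.88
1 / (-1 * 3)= -1/3 = -0.33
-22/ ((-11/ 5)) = 10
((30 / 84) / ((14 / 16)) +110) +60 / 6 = 5900/49 = 120.41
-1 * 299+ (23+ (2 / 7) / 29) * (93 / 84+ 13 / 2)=-704593/5684 = -123.96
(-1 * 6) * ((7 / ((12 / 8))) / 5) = -28/5 = -5.60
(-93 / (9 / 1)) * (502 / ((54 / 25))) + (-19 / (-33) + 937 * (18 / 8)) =-1043245/3564 = -292.72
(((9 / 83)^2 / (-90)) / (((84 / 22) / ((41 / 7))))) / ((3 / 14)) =-451/482230 = 0.00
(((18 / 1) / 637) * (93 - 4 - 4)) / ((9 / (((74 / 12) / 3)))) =3145/5733 = 0.55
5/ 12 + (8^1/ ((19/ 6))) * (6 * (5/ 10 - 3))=-8545/228 = -37.48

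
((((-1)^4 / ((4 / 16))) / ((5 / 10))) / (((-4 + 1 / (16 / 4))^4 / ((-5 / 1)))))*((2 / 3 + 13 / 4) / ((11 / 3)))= -24064/111375 = -0.22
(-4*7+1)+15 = -12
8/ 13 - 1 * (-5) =5.62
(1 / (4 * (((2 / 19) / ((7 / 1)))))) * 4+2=137/2 = 68.50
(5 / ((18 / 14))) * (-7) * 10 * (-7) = 17150/9 = 1905.56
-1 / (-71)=1/71 = 0.01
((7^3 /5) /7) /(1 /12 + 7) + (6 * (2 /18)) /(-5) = 1.25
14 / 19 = 0.74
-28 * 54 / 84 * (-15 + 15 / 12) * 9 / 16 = 4455/32 = 139.22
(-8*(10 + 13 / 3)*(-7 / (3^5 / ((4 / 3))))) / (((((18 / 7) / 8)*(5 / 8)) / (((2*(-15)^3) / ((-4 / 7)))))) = 188787200/729 = 258967.35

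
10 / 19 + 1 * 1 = 29/19 = 1.53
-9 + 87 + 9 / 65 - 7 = 4624/65 = 71.14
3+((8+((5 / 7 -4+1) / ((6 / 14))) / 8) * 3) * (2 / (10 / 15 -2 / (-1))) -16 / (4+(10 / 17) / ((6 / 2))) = 15.69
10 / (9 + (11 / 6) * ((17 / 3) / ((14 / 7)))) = 360/511 = 0.70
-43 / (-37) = 1.16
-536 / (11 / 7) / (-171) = 3752/1881 = 1.99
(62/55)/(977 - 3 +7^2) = 2/1815 = 0.00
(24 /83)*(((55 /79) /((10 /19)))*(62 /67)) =155496/439319 = 0.35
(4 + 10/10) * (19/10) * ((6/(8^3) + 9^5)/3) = 95738131/512 = 186988.54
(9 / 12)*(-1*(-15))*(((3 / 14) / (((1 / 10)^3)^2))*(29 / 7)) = 489375000/49 = 9987244.90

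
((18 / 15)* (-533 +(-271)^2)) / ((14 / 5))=218724/7 = 31246.29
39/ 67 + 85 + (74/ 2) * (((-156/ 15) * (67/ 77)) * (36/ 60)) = -14872558/128975 = -115.31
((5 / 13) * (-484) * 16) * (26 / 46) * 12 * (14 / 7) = -929280/23 = -40403.48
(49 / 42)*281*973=1913891/6 = 318981.83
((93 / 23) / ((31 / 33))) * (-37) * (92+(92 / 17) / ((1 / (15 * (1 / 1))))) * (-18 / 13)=8439552/221 = 38188.02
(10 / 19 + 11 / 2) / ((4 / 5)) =1145/152 = 7.53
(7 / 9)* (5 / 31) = 35/279 = 0.13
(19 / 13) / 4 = 19/52 = 0.37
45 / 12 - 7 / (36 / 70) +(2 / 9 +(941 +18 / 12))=33583/36 = 932.86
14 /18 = 7/9 = 0.78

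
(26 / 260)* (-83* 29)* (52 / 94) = -31291/235 = -133.15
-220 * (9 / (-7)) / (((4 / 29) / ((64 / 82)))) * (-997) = -457981920/287 = -1595755.82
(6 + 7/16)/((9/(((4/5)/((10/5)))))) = 103/360 = 0.29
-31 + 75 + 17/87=3845/87 = 44.20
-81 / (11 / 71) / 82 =-5751/902 = -6.38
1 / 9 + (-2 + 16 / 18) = -1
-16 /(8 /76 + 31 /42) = -12768/673 = -18.97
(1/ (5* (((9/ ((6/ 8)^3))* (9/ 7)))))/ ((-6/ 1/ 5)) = -7/1152 = -0.01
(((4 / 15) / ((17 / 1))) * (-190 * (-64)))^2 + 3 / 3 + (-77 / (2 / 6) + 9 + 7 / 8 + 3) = 752553935/20808 = 36166.57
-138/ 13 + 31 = 265/13 = 20.38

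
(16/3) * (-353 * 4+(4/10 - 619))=-10829.87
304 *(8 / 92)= 26.43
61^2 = 3721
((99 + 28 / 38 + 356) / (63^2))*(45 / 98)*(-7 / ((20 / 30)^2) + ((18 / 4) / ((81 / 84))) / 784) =-16359325/19707408 = -0.83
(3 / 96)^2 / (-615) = -1/629760 = 0.00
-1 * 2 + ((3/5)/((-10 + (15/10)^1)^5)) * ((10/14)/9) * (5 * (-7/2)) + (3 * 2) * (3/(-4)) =-55374263/8519142 = -6.50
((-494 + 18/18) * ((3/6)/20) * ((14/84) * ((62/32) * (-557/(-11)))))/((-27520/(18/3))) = 8512631/193740800 = 0.04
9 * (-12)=-108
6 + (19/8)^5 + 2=83.56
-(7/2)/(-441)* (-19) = -19/126 = -0.15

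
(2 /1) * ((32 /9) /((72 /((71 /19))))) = 568/1539 = 0.37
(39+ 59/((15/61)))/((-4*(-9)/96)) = 743.82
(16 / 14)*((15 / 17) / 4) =30/119 = 0.25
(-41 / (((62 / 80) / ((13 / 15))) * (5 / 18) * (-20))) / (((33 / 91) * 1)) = 194012/8525 = 22.76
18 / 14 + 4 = 37/7 = 5.29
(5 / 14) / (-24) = -5/336 = -0.01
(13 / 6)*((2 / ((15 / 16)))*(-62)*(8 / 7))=-103168/315 = -327.52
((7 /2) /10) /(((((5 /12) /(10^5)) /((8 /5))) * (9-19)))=-13440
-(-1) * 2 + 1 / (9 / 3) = 2.33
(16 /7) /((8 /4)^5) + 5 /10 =0.57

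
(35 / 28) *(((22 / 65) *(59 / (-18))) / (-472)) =11/3744 = 0.00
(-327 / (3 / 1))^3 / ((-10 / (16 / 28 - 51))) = -457145237/70 = -6530646.24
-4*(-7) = 28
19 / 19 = 1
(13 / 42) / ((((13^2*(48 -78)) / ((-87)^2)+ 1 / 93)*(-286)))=26071/15877092 = 0.00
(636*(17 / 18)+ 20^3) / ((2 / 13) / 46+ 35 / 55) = 42431389/3156 = 13444.67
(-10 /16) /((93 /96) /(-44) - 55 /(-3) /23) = -60720/75301 = -0.81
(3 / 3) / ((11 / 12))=12/11 = 1.09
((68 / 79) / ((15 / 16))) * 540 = 39168/79 = 495.80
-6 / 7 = -0.86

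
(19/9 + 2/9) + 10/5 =13/3 = 4.33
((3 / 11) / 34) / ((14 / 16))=12/1309 = 0.01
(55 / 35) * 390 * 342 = 1467180/7 = 209597.14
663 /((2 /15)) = 9945/2 = 4972.50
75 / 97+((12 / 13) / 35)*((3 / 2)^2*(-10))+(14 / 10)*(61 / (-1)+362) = 18606424/44135 = 421.58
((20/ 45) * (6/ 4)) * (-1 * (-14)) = 28/3 = 9.33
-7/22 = -0.32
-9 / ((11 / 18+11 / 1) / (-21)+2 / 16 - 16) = 13608/24839 = 0.55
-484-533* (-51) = 26699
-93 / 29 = -3.21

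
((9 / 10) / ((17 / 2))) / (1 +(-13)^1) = -3/340 = -0.01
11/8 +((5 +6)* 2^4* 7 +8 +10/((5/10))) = 10091/8 = 1261.38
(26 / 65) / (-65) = -2/325 = -0.01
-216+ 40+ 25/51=-8951/51 = -175.51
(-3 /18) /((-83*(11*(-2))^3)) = -1/5302704 = 0.00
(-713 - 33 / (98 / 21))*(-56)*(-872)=-35162528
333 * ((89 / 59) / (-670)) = -29637/39530 = -0.75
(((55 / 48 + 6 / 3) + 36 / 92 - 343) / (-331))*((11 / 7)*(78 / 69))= 1.82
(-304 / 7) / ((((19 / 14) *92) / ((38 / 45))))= -304/1035 = -0.29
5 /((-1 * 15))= -1/3 = -0.33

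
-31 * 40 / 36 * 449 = -139190/9 = -15465.56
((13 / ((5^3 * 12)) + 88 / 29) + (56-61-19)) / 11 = -911623/478500 = -1.91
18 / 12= 3/2 = 1.50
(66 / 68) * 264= 4356/17 = 256.24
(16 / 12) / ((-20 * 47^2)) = -1/33135 = 0.00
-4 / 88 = -1/22 = -0.05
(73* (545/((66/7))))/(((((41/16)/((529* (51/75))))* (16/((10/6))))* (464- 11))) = 500901107/3677454 = 136.21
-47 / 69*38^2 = -67868/69 = -983.59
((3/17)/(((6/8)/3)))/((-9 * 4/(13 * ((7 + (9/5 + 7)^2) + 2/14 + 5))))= -203801/8925 = -22.83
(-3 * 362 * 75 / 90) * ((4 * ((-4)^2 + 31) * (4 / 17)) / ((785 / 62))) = -8438944/2669 = -3161.84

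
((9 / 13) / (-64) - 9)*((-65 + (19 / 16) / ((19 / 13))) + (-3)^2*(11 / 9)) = 6379947/13312 = 479.26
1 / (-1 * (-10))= 1/10 = 0.10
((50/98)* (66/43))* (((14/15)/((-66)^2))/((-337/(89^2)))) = -39605/10042263 = 0.00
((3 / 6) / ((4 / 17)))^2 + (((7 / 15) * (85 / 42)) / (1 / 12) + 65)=15523/192 = 80.85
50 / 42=1.19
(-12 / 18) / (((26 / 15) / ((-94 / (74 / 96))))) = 46.90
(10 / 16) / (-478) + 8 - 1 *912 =-3456901/3824 = -904.00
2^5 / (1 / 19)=608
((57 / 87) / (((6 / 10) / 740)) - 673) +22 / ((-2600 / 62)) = 7607183/56550 = 134.52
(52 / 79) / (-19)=-52/1501 = -0.03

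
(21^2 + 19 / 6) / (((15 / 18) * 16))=533/16 = 33.31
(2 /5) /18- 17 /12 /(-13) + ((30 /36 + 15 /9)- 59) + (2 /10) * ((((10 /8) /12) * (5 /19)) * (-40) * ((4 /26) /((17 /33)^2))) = -725912873/12848940 = -56.50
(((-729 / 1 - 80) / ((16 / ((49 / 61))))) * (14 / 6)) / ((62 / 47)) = -71.84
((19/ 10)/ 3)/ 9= 19/270 = 0.07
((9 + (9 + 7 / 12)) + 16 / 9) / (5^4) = 733/22500 = 0.03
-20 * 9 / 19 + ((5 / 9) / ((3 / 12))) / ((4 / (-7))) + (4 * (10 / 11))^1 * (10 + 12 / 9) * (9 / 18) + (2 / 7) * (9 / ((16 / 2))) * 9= 533861/52668 = 10.14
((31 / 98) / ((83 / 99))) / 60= 1023/162680 = 0.01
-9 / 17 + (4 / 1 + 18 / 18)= 76/17 = 4.47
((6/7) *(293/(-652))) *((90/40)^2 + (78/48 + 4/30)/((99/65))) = -8656099/3614688 = -2.39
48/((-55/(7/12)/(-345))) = 1932/11 = 175.64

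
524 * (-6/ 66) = -524/11 = -47.64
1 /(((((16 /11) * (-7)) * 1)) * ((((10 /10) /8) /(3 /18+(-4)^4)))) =-16907/84 = -201.27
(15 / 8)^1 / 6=5/16 = 0.31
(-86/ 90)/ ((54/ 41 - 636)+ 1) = 1763/1169145 = 0.00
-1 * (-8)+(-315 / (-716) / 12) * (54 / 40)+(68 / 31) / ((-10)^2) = 71661377/8878400 = 8.07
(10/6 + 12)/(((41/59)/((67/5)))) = 3953/15 = 263.53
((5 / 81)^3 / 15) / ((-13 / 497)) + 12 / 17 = 248503163/352345383 = 0.71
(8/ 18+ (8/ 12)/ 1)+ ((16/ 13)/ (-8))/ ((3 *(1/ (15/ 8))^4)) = 114365/239616 = 0.48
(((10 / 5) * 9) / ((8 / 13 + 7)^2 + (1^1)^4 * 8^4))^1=3042/702025 = 0.00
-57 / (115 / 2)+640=73486/115 = 639.01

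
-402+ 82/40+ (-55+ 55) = -7999/20 = -399.95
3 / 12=1/4 = 0.25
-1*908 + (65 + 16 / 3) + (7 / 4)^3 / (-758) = -121911685/145536 = -837.67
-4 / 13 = -0.31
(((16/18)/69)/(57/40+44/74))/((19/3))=11840/11755737 = 0.00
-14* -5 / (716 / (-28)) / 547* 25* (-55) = 673750/97913 = 6.88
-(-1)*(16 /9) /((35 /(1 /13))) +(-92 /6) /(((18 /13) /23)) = -3128987/12285 = -254.70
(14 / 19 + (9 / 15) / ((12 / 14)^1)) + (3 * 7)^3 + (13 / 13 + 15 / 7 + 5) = 9270.58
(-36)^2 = 1296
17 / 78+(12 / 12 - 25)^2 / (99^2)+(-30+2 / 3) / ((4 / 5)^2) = -644945/14157 = -45.56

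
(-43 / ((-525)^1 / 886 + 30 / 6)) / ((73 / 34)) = -1295332/285065 = -4.54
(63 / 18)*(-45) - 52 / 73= -23099/146 = -158.21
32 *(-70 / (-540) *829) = 3438.81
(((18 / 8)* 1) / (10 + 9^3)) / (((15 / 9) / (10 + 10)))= 27/739 = 0.04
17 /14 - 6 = -67/14 = -4.79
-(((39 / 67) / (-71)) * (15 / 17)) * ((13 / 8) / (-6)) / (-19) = 2535/24584176 = 0.00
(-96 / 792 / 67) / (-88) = 1/48642 = 0.00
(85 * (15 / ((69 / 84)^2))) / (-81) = -23.33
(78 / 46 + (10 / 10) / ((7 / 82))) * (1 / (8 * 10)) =2159/12880 = 0.17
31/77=0.40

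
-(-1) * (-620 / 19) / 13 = -620/247 = -2.51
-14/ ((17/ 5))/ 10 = -7/17 = -0.41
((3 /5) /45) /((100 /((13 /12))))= 13/90000 = 0.00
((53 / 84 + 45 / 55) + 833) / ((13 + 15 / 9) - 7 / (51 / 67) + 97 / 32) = 104860216/1068375 = 98.15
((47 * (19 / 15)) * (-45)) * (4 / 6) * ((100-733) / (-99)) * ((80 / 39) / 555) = -42.21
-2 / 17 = -0.12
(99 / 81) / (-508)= -11/4572 = 0.00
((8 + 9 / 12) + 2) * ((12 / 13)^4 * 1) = 222912/28561 = 7.80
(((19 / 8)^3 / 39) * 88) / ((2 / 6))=75449/832 = 90.68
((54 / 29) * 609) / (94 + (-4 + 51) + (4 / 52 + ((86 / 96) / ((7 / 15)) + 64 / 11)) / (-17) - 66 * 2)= 308756448/2325287 = 132.78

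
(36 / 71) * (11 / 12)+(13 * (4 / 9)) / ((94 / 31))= 71185/30033 = 2.37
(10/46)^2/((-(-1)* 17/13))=0.04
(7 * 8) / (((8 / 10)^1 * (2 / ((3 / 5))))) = 21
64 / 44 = 16/11 = 1.45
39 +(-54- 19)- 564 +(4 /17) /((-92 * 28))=-6546905/10948 = -598.00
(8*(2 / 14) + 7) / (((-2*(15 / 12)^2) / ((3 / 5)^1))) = -1368/875 = -1.56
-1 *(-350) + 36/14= 352.57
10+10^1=20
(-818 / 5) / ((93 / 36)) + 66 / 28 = -132309/2170 = -60.97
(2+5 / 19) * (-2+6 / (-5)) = -688/95 = -7.24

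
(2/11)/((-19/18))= -36/209 = -0.17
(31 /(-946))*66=-93/43 = -2.16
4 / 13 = 0.31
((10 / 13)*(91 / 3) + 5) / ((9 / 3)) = 85/9 = 9.44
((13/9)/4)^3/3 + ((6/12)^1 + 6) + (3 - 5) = 632053/139968 = 4.52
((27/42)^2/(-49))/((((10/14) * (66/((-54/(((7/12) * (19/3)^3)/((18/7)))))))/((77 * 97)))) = 103099554/82342295 = 1.25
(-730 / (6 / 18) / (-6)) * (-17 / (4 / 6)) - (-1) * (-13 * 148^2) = -588119/2 = -294059.50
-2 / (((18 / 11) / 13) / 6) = -286/3 = -95.33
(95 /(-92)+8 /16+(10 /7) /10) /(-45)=251/28980 = 0.01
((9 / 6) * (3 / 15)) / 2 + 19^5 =49521983/20 = 2476099.15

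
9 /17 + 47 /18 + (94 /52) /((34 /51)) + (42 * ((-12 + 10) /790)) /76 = 349341757/59709780 = 5.85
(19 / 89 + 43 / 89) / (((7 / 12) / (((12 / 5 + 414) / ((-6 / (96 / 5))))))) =-24784128/15575 = -1591.28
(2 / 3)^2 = 4/9 = 0.44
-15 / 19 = -0.79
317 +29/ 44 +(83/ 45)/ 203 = 127683547/401940 = 317.67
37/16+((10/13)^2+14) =45709/2704 = 16.90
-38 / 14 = -19/7 = -2.71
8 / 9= 0.89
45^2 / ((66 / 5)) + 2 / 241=813419/5302 = 153.42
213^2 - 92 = 45277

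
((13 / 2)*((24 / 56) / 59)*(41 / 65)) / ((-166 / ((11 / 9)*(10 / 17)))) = -451/3496458 = 0.00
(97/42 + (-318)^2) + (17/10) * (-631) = 10505629/105 = 100053.61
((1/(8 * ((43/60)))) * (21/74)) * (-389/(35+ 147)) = -17505/165464 = -0.11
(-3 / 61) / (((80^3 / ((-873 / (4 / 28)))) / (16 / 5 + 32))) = 201663/9760000 = 0.02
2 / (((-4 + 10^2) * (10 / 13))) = 13/480 = 0.03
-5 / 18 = -0.28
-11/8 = -1.38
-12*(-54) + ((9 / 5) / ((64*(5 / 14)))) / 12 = 2073621/3200 = 648.01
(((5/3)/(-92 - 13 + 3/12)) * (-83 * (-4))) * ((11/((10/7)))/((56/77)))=-70301/1257 = -55.93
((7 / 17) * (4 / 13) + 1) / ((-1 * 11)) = -249/2431 = -0.10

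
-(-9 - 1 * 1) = 10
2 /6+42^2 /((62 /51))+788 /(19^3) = 925880527/637887 = 1451.48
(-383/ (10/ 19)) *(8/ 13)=-447.82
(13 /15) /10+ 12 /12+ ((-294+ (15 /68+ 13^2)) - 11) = -686933/5100 = -134.69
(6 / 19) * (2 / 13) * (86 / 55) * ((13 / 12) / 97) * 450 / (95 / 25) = 38700/385187 = 0.10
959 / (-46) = -959/46 = -20.85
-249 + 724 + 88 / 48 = 2861/6 = 476.83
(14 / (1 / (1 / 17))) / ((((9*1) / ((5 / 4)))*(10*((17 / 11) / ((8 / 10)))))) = 77/13005 = 0.01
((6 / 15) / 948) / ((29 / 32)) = 16/34365 = 0.00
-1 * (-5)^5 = 3125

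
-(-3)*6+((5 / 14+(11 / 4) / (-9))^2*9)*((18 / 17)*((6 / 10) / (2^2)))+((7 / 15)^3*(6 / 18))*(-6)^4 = 61.91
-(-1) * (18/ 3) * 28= 168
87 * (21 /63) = 29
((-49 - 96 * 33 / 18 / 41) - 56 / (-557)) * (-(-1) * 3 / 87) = -1214749/662273 = -1.83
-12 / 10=-6/5 = -1.20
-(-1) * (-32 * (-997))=31904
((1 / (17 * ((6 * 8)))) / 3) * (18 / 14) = 1/1904 = 0.00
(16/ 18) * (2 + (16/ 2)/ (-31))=48/31 = 1.55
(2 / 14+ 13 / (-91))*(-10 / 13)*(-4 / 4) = 0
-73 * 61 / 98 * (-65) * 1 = 2953.52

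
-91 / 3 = -30.33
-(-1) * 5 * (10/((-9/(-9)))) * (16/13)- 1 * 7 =709/13 = 54.54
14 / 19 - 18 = -328/19 = -17.26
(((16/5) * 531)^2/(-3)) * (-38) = 914305536/25 = 36572221.44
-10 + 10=0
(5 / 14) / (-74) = -5/1036 = 0.00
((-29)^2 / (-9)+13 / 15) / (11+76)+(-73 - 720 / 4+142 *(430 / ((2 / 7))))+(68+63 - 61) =835954039/3915 = 213525.94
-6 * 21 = -126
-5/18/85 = -1/306 = 0.00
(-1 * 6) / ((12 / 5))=-5/2 = -2.50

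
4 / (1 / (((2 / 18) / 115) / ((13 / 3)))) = 4/4485 = 0.00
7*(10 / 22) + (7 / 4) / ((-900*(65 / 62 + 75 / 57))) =175409647/55143000 = 3.18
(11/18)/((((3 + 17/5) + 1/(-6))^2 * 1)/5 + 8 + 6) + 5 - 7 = -193188/97969 = -1.97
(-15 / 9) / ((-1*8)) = 5/24 = 0.21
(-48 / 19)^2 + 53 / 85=7.01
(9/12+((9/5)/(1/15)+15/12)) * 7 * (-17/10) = -3451/10 = -345.10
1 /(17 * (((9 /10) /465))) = 1550/51 = 30.39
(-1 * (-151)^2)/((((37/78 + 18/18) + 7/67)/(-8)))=953264208/8251 = 115533.17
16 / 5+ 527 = 2651/5 = 530.20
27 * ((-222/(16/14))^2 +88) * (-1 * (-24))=49016097/2 = 24508048.50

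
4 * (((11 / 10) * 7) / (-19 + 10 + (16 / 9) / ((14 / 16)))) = -9702/2195 = -4.42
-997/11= -90.64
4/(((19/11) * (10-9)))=44/19 = 2.32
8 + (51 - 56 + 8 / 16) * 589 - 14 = -5313/2 = -2656.50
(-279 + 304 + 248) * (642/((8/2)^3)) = 87633/32 = 2738.53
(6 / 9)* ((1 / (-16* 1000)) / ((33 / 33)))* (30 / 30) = -1/24000 = 0.00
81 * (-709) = -57429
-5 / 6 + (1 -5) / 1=-4.83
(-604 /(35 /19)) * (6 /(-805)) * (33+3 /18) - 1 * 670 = -16593526/28175 = -588.95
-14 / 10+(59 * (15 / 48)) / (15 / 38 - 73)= -182529/110360 = -1.65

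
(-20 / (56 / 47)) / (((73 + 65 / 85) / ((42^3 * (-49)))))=172655910/209 = 826104.83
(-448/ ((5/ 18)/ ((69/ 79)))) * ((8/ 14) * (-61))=19395072/395 = 49101.45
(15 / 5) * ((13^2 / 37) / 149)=507/5513 = 0.09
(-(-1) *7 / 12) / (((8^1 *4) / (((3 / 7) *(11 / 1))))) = 11/128 = 0.09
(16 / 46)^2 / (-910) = -32/240695 = 0.00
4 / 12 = 1/3 = 0.33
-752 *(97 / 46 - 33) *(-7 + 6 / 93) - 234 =-115040482/713 = -161347.10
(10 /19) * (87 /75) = 58/95 = 0.61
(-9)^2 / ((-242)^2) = 81/58564 = 0.00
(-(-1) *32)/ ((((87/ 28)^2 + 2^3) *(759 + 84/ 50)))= 627200/263214297 = 0.00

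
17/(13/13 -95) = -17/94 = -0.18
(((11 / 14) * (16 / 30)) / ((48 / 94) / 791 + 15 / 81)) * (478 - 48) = 180871416/186533 = 969.65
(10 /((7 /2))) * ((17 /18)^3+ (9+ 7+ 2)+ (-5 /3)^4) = 110635/1458 = 75.88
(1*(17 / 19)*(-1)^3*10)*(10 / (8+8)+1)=-1105/76 = -14.54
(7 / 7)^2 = 1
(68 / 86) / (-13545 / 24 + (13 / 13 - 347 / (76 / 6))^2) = 98192/16430429 = 0.01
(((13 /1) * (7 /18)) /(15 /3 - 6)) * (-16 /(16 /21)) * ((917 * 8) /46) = 1168258/69 = 16931.28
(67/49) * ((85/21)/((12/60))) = 28475/1029 = 27.67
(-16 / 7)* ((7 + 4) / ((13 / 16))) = -30.95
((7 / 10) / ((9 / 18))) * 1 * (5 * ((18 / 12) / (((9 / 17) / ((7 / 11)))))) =833/66 = 12.62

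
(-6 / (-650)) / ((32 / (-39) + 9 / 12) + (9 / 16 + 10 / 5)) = 144/38875 = 0.00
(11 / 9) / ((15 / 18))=22/15 = 1.47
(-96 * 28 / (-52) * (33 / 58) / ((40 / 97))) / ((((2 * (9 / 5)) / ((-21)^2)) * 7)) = 470547/377 = 1248.14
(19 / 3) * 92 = 1748/3 = 582.67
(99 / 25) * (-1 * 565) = -11187/5 = -2237.40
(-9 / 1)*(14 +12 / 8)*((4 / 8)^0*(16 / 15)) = -744/5 = -148.80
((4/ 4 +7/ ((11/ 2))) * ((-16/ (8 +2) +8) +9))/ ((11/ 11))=35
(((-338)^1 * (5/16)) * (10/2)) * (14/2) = -29575/8 = -3696.88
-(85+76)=-161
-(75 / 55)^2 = -225/121 = -1.86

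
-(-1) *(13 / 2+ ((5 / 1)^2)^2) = 1263/2 = 631.50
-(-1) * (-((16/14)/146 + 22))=-11246/511 = -22.01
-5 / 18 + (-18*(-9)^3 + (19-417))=229027/18 = 12723.72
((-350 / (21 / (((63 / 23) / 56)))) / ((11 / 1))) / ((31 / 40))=-750/7843 = -0.10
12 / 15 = 4/5 = 0.80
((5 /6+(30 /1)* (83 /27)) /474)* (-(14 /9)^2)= -0.48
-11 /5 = -2.20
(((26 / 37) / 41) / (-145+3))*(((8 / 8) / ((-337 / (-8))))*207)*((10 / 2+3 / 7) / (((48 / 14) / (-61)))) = 2079246/36297259 = 0.06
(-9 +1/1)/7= -8/7 = -1.14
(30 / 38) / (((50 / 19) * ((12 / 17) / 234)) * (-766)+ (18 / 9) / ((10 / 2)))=-49725/357806 = -0.14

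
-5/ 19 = -0.26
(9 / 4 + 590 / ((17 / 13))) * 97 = 43982.37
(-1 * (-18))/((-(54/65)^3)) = -31.39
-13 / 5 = -2.60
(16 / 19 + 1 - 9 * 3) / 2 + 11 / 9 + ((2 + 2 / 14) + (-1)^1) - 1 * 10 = -24196/1197 = -20.21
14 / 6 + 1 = 10/3 = 3.33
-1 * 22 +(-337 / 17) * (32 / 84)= -10550/357 = -29.55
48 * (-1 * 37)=-1776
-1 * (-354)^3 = 44361864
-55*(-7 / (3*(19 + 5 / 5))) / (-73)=-77/876 = -0.09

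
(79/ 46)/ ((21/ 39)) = 1027/322 = 3.19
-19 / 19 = -1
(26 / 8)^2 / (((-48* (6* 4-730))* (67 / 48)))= 169/756832 = 0.00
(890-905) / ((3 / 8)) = -40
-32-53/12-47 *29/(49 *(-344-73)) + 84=3894533/81732 = 47.65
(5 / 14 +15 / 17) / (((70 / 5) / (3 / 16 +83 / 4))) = 98825/53312 = 1.85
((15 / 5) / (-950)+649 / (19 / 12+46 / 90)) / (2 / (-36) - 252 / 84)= -998800821/9849125 = -101.41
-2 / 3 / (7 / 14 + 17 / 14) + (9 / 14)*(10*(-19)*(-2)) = 30731/126 = 243.90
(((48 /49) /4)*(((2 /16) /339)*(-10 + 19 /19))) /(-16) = 9/177184 = 0.00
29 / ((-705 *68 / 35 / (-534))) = 18067/1598 = 11.31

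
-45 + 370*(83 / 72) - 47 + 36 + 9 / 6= 13393/36 = 372.03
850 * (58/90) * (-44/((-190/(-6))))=-43384/57 = -761.12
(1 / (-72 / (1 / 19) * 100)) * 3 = -1/45600 = 0.00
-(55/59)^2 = -3025/3481 = -0.87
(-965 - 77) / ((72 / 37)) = -19277/36 = -535.47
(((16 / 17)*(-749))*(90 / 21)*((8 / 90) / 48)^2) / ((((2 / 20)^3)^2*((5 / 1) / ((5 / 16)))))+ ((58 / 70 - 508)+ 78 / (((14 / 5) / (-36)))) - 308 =-356484661/144585 = -2465.57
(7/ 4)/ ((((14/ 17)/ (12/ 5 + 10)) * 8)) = 527/160 = 3.29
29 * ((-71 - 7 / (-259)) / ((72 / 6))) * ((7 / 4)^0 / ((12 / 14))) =-266539/1332 = -200.10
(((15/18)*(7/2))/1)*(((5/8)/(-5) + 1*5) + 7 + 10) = 6125/96 = 63.80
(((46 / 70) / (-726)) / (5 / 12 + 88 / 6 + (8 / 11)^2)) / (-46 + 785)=-46/586333685 = 0.00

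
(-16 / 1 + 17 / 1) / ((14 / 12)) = 6/7 = 0.86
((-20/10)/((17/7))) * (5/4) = -1.03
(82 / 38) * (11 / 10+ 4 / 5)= 41/10 = 4.10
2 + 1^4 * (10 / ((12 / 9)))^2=233/4 = 58.25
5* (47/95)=47/19 = 2.47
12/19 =0.63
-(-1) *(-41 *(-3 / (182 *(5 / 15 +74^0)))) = 369/728 = 0.51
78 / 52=3/2 = 1.50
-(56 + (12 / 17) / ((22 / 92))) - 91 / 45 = -513097/8415 = -60.97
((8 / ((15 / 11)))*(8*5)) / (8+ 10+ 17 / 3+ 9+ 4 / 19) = 6688/937 = 7.14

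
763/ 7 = 109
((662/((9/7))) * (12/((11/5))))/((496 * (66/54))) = 34755/7502 = 4.63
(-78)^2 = 6084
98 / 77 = 14/11 = 1.27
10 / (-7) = -10/7 = -1.43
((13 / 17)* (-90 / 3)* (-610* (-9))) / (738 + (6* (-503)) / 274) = -97776900/564383 = -173.25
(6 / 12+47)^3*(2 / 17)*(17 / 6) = 857375/24 = 35723.96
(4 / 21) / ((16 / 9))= 3/28 = 0.11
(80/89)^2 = 6400/7921 = 0.81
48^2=2304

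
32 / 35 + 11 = 417/35 = 11.91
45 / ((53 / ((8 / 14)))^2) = 0.01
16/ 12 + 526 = 1582/3 = 527.33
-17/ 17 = -1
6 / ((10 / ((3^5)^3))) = 43046721/5 = 8609344.20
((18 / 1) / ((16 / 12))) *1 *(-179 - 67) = -3321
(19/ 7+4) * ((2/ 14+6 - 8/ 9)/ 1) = 15557/441 = 35.28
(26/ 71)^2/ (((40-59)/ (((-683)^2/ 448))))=-78836641/10727248 = -7.35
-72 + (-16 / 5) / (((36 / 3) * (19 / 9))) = -6852/95 = -72.13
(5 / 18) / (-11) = -5/198 = -0.03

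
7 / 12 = 0.58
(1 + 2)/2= 3/2 = 1.50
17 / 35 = 0.49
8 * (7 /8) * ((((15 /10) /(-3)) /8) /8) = -7/128 = -0.05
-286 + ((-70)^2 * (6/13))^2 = 864311666/169 = 5114270.21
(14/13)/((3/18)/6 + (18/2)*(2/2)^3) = 504/4225 = 0.12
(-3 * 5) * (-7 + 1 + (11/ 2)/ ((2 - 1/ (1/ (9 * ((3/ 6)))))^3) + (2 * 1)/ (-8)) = 9903/100 = 99.03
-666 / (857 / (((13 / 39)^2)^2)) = -74/7713 = -0.01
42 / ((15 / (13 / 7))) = 26/5 = 5.20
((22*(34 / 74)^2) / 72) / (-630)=-3179/31048920 = 0.00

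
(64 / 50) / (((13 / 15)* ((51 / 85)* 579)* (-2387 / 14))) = -64/2566707 = 0.00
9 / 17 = 0.53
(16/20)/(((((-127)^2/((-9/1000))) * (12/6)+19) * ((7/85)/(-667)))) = 408204/225804803 = 0.00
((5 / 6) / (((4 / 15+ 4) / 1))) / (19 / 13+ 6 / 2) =325/7424 = 0.04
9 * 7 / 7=9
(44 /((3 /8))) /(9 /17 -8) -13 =-10937/381 = -28.71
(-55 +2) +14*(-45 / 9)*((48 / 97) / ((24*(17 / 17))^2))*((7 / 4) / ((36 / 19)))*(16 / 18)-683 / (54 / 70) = -88477967/94284 = -938.42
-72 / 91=-0.79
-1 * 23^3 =-12167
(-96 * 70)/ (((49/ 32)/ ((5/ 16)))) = -9600/7 = -1371.43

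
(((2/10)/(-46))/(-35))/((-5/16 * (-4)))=2/20125 = 0.00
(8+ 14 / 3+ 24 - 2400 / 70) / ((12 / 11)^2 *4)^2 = 366025/3483648 = 0.11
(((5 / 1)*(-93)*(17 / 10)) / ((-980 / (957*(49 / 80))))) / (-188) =-2.51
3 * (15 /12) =15/4 = 3.75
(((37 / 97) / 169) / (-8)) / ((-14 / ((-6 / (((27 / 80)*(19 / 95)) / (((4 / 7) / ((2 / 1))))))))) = -3700/7229313 = 0.00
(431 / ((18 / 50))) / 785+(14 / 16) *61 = 620591/11304 = 54.90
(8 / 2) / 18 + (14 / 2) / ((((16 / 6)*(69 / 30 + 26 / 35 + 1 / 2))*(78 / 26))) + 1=13117/8928 = 1.47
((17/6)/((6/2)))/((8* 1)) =17/144 = 0.12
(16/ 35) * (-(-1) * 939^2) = 14107536/35 = 403072.46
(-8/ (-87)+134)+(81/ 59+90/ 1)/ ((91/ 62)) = 91713808/467103 = 196.35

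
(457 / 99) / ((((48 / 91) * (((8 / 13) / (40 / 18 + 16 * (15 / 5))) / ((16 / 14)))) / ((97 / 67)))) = 846550913/716364 = 1181.73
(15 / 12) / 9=0.14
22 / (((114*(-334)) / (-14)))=77/9519 = 0.01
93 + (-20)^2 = 493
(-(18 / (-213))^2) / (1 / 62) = -2232/5041 = -0.44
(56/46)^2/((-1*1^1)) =-784/529 = -1.48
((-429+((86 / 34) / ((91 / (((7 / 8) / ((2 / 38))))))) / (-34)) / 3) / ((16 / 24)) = -214.51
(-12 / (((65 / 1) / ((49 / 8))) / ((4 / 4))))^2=21609/16900 = 1.28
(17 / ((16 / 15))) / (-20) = -51/64 = -0.80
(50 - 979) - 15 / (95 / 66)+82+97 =-14448/19 = -760.42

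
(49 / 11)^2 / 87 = 2401/10527 = 0.23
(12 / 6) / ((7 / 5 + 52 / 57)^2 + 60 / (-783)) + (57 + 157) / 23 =921625012/95171309 = 9.68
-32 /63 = -0.51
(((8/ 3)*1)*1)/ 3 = 8/9 = 0.89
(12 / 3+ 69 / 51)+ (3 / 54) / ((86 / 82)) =71131/13158 = 5.41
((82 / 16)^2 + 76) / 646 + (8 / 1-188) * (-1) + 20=486785/2432 = 200.16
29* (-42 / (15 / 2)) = -812/5 = -162.40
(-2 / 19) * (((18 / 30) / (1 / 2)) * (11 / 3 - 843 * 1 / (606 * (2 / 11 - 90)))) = -2204609/4739930 = -0.47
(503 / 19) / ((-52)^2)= 503/51376 = 0.01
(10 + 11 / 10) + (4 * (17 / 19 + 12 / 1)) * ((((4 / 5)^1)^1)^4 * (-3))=-248331/4750 = -52.28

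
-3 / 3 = -1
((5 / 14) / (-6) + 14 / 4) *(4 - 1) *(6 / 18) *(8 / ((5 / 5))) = 578/21 = 27.52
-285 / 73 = -3.90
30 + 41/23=31.78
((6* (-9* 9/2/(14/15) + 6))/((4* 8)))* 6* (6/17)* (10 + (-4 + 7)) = -367497/1904 = -193.01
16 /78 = 8/39 = 0.21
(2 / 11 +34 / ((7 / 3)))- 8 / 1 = 520/77 = 6.75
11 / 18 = 0.61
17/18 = 0.94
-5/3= -1.67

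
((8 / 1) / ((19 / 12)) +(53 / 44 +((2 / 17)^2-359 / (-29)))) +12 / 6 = 144686855/7006516 = 20.65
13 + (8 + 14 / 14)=22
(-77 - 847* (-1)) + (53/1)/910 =700753/910 = 770.06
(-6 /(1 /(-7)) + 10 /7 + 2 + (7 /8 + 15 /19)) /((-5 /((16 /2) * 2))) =-100214/665 = -150.70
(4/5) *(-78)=-312/5 = -62.40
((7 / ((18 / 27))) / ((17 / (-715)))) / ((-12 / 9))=45045/136 = 331.21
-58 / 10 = -29/5 = -5.80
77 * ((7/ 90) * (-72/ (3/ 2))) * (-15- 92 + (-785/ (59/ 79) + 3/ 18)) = 883763804/2655 = 332867.72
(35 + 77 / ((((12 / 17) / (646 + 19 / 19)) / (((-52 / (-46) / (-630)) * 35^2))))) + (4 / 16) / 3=-192631409/1242 = -155097.75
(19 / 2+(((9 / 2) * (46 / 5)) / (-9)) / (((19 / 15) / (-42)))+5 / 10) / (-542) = -1544/5149 = -0.30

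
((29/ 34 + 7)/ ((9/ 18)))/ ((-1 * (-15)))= 89/85 = 1.05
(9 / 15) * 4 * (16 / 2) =96/5 = 19.20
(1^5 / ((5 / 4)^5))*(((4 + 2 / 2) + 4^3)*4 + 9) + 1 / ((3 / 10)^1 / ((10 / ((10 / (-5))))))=143854/1875 = 76.72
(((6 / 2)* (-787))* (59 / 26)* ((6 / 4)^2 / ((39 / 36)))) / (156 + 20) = -3761073/59488 = -63.22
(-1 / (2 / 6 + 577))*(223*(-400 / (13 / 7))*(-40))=-18732000/5629 = -3327.77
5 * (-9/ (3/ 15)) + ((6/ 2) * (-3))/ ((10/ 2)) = -1134/5 = -226.80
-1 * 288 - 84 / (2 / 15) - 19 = -937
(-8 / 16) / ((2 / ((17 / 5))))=-17/20 = -0.85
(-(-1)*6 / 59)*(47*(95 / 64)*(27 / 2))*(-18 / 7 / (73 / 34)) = -55334745/482384 = -114.71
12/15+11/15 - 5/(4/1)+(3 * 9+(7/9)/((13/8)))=64963/2340 = 27.76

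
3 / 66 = 1/22 = 0.05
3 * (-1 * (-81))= 243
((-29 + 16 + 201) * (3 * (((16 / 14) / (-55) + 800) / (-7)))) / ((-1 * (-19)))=-173707488/51205 = -3392.39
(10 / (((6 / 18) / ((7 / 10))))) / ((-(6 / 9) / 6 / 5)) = -945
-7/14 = -1/2 = -0.50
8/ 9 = 0.89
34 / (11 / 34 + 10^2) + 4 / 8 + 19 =135341/6822 = 19.84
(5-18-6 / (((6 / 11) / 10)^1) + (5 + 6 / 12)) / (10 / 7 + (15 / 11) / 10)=-18095/241 = -75.08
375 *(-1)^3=-375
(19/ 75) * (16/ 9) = 304/675 = 0.45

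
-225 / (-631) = 225/631 = 0.36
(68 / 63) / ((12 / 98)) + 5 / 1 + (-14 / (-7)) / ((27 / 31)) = 145/9 = 16.11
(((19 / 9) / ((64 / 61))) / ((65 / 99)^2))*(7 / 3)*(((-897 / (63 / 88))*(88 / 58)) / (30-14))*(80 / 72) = -390285137/271440 = -1437.83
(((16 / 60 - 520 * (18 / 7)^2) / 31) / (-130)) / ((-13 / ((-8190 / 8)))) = 67.18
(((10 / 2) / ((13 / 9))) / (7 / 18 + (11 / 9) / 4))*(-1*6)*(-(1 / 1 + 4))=1944/13 = 149.54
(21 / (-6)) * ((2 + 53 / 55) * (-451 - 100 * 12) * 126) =118678833/55 = 2157796.96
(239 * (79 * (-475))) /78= -8968475/78 = -114980.45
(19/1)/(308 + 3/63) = 399/6469 = 0.06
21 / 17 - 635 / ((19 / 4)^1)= -42781/323 = -132.45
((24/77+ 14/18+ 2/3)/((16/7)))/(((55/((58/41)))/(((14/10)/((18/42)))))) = 1729357/26789400 = 0.06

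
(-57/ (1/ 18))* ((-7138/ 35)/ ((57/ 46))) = 5910264/35 = 168864.69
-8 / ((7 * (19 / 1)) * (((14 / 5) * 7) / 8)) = -0.02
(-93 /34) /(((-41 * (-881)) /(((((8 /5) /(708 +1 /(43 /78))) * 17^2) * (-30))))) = 271932/183747527 = 0.00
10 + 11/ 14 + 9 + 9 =403/14 = 28.79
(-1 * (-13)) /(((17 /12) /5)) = 780/17 = 45.88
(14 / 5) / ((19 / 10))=1.47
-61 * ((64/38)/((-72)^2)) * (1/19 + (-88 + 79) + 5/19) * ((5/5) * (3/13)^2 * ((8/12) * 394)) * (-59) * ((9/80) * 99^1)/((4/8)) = -772104267/244036 = -3163.89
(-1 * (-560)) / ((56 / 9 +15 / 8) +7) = 40320/1087 = 37.09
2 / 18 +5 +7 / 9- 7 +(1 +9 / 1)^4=89990/9 = 9998.89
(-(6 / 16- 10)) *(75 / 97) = 7.44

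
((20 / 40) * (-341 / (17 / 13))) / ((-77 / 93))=37479/238 = 157.47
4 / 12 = 1/3 = 0.33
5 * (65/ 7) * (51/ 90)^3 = 63869/7560 = 8.45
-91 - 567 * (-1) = 476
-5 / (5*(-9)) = 1/9 = 0.11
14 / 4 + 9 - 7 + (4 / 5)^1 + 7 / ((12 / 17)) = 973/60 = 16.22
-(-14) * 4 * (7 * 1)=392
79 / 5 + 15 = 154/5 = 30.80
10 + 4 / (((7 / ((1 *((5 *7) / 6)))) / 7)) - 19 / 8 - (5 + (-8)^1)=815/24 = 33.96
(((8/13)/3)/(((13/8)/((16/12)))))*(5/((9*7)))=1280/95823 = 0.01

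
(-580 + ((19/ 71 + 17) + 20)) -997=-109321/71 = -1539.73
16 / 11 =1.45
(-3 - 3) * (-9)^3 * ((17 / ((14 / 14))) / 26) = 37179/13 = 2859.92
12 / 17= 0.71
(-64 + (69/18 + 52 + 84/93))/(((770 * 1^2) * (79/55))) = -0.01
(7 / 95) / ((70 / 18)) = 9/475 = 0.02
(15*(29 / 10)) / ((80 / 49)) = 4263/160 = 26.64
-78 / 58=-39/29 = -1.34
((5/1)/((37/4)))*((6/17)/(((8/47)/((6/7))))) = 0.96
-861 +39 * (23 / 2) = -825/2 = -412.50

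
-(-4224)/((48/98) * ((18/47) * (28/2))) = 14476/9 = 1608.44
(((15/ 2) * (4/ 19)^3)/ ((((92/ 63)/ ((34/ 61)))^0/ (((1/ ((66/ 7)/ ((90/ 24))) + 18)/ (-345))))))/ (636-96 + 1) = -6476/938811907 = 0.00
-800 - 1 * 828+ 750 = -878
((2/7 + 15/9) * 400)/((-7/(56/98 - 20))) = 2230400/1029 = 2167.54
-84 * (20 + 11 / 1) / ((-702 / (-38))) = -16492/117 = -140.96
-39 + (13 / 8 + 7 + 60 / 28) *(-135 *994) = -5779911/4 = -1444977.75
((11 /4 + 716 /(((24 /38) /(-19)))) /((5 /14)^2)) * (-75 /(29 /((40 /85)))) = 101309656/493 = 205496.26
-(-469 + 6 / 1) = 463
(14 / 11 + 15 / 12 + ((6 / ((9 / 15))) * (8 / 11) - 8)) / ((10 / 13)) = 1027/440 = 2.33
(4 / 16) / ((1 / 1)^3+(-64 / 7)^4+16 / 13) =31213/872693748 = 0.00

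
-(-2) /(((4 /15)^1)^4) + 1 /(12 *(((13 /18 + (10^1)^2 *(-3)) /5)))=272715915/689536 = 395.51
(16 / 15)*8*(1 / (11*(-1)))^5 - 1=-2415893/2415765 = -1.00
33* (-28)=-924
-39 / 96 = -13/32 = -0.41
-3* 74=-222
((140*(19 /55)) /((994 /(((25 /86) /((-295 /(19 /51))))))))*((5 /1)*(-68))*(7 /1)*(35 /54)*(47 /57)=10939250/481479471 = 0.02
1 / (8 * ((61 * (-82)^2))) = 1/3281312 = 0.00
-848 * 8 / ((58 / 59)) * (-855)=5900325.52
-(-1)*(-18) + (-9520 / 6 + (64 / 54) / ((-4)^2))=-43324/27 = -1604.59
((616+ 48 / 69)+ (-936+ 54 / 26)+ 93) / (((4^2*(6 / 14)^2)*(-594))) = 0.13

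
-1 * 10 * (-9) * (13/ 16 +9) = 883.12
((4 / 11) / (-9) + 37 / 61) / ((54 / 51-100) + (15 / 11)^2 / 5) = -639353/111313593 = -0.01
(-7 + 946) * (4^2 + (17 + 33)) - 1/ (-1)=61975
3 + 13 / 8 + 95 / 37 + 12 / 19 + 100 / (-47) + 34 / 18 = 18045245/2378952 = 7.59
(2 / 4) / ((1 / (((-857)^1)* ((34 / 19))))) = -14569/19 = -766.79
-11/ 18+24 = 421/18 = 23.39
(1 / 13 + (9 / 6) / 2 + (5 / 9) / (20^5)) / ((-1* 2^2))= -61920013/299520000 = -0.21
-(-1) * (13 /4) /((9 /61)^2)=48373/324 = 149.30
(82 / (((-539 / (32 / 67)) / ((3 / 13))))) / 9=-2624/1408407 = 0.00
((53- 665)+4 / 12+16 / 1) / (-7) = 1787/21 = 85.10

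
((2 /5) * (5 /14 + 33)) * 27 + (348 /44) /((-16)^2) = 35509989/98560 = 360.29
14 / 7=2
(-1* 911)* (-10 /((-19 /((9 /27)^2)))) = -9110/171 = -53.27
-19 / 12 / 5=-19/60 = -0.32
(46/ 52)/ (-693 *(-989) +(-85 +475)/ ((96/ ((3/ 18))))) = 1104/855351341 = 0.00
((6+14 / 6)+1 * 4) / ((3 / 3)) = 37/3 = 12.33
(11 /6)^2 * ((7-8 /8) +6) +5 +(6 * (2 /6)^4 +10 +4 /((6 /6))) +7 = 1793/27 = 66.41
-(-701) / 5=701/5 = 140.20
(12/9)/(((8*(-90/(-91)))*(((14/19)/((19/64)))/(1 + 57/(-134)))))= 361361/9262080 = 0.04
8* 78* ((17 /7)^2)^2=52117104/2401 = 21706.42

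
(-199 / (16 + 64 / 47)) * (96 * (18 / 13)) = -336708/221 = -1523.57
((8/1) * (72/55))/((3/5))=192/11 = 17.45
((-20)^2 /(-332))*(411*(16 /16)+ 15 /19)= -782400/1577 = -496.13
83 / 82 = 1.01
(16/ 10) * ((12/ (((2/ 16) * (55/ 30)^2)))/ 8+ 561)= 546504/605 = 903.31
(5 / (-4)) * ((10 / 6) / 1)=-25/12 = -2.08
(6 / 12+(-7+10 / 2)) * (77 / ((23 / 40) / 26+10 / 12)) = -360360/2669 = -135.02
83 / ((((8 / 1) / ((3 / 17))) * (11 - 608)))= -83/27064 = 0.00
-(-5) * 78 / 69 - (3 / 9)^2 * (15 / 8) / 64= 199565/35328 = 5.65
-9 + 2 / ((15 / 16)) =-103/15 = -6.87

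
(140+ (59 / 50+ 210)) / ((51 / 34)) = 5853/25 = 234.12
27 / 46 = 0.59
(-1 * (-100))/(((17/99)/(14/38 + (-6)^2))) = 6840900/323 = 21179.26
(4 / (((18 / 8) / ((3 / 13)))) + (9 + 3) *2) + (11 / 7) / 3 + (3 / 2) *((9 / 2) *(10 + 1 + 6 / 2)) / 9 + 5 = 7359/182 = 40.43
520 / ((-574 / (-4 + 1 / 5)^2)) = -18772/1435 = -13.08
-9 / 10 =-0.90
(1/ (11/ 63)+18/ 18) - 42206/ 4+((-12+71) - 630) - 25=-245097/22 = -11140.77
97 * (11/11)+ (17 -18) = 96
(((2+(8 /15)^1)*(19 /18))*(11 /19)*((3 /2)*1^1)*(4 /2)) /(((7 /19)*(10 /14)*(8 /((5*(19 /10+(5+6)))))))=170753/1200 = 142.29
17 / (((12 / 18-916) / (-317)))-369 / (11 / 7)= -6915081/30206 = -228.93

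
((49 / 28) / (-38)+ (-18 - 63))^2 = 151757761/23104 = 6568.46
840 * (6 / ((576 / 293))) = 10255/4 = 2563.75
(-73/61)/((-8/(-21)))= -1533/488 = -3.14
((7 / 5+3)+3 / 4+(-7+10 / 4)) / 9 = 13/180 = 0.07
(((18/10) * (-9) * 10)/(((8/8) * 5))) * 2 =-324/5 = -64.80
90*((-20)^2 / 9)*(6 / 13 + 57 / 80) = 61050/13 = 4696.15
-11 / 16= -0.69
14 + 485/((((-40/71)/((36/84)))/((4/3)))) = -6691/14 = -477.93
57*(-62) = -3534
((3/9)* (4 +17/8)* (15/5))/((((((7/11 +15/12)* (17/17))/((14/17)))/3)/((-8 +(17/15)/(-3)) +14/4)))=-1656347/42330 = -39.13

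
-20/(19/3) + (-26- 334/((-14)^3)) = -756915/26068 = -29.04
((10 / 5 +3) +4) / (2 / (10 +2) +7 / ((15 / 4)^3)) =30.06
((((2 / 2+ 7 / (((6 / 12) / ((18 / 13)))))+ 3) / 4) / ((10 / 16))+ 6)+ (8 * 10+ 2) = 6328/65 = 97.35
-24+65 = 41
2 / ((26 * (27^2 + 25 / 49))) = 49/464698 = 0.00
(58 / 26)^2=841/169 = 4.98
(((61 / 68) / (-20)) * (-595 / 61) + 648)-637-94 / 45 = 6731/720 = 9.35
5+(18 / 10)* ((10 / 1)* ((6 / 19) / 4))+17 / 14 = 2031/266 = 7.64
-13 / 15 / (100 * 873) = -13/1309500 = 0.00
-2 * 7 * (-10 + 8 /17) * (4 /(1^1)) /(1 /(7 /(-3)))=-21168/17 = -1245.18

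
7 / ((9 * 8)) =7/72 = 0.10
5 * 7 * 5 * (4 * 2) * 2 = 2800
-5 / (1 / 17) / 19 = -85/19 = -4.47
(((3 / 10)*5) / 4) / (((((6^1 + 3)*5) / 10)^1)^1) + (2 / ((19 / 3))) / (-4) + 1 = 229/228 = 1.00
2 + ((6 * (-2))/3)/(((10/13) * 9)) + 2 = 154/45 = 3.42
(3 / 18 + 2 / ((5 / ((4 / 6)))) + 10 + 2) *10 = 124.33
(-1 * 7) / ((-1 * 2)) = 7/2 = 3.50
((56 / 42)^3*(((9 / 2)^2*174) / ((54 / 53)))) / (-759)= -24592/2277 = -10.80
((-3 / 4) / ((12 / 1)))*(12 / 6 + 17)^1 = -19/16 = -1.19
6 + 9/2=21/2 = 10.50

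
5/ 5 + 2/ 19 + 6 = 135/19 = 7.11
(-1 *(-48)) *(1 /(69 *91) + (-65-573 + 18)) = -62287664/2093 = -29759.99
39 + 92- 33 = 98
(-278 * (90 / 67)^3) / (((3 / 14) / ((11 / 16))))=-2161.86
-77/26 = -2.96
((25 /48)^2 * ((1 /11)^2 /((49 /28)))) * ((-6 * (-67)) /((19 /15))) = 0.41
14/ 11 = 1.27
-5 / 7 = -0.71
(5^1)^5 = 3125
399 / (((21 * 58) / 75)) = 1425/58 = 24.57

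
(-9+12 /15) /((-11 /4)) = 164/55 = 2.98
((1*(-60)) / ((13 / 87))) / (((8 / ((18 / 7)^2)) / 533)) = -8667810/49 = -176894.08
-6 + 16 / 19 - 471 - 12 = -9275/19 = -488.16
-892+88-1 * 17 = -821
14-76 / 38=12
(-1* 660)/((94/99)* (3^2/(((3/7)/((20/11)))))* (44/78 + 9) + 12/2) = -1.87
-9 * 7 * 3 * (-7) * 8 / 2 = 5292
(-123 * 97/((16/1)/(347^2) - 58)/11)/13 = 478866593/332889986 = 1.44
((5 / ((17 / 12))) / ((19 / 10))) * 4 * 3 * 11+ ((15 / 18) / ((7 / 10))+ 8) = 1725539/6783 = 254.39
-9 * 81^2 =-59049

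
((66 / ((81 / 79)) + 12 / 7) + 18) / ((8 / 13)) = 51649/378 = 136.64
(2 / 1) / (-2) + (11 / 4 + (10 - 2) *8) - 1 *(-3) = 275/4 = 68.75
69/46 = 3/2 = 1.50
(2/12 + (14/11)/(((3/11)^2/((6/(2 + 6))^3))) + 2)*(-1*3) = -901/32 = -28.16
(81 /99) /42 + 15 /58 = 621/2233 = 0.28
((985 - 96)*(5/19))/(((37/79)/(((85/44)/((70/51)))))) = 43493055/61864 = 703.04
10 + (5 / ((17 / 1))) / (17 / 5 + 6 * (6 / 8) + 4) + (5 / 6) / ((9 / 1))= 1105235/109242 = 10.12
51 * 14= 714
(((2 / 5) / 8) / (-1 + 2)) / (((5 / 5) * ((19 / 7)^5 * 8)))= 16807/396175840 = 0.00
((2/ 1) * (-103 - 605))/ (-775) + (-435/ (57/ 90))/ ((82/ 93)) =-469186311/603725 = -777.15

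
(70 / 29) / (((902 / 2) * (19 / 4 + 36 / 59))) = 3304/3308987 = 0.00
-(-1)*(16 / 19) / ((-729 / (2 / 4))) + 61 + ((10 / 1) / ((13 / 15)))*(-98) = -1069.77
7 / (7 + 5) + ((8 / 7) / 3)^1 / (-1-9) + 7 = 3169/420 = 7.55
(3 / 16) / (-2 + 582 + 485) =1/5680 = 0.00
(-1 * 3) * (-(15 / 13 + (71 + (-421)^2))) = 6915213/13 = 531939.46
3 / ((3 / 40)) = 40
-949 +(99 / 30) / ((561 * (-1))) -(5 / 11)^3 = -214752811/226270 = -949.10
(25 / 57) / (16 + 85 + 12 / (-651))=5425/1249041 = 0.00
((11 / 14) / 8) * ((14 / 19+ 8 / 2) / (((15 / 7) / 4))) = 33/38 = 0.87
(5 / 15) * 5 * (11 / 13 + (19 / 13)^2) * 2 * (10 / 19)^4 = 16800000/22024249 = 0.76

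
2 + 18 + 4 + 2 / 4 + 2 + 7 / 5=279/10 = 27.90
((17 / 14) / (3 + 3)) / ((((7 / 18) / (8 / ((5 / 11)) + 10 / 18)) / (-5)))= -13889/294 = -47.24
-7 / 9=-0.78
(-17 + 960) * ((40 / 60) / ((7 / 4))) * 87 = 218776/7 = 31253.71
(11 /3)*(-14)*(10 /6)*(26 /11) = -1820/9 = -202.22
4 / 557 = 0.01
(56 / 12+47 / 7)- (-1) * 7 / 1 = 386/21 = 18.38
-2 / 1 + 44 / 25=-6/25 = -0.24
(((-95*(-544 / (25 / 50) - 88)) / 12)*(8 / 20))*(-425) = -1582700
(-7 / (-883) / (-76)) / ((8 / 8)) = -7/67108 = 0.00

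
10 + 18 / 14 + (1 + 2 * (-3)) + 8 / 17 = 804/119 = 6.76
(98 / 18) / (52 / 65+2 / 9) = 245/46 = 5.33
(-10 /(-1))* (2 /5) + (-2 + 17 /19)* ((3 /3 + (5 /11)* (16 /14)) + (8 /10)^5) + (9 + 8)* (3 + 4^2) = 212238456/653125 = 324.96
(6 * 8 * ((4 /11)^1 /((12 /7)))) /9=112/99 = 1.13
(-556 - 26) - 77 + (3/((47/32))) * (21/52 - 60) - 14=-485579/611 = -794.73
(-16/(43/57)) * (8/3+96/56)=-27968/301 = -92.92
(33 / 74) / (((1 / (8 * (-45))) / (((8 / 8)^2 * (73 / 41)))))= -433620/1517 = -285.84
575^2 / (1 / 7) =2314375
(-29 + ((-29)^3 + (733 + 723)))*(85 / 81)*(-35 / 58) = 11385325/783 = 14540.64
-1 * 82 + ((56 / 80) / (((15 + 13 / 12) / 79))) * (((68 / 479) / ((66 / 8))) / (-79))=-416939778/5084585 = -82.00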